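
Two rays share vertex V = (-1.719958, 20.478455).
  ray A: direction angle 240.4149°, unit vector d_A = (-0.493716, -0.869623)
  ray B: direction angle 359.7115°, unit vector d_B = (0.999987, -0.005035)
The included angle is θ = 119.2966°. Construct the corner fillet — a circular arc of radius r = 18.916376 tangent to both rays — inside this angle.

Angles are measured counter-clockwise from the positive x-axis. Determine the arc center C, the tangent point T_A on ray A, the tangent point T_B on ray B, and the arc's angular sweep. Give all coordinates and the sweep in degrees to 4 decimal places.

center=(9.2614,1.5065) T_A=(-7.1887,10.8459) T_B=(9.3566,20.4227) sweep=60.7034

bisector direction at 300.0632° = (0.500955,-0.865473)
center distance |VC| = r/sin(θ/2) = 18.916376/sin(59.6483°) = 21.920849
C = V + |VC|·bis = (9.2614,1.5065)
T_A = V + ((C−V)·d_A)·d_A = V + 11.0767·d_A = (-7.1887,10.8459)
T_B = V + ((C−V)·d_B)·d_B = V + 11.0767·d_B = (9.3566,20.4227)
sweep = 180° − θ = 60.7034°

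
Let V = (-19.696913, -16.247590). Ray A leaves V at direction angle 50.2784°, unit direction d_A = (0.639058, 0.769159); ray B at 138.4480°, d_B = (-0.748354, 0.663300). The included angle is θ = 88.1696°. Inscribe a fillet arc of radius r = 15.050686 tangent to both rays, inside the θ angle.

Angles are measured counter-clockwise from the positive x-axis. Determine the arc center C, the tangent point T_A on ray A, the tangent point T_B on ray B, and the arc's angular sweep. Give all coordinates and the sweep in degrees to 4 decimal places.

bisector direction at 94.3632° = (-0.076079,0.997102)
center distance |VC| = r/sin(θ/2) = 15.050686/sin(44.0848°) = 21.633182
C = V + |VC|·bis = (-21.3427,5.3229)
T_A = V + ((C−V)·d_A)·d_A = V + 15.5393·d_A = (-9.7664,-4.2954)
T_B = V + ((C−V)·d_B)·d_B = V + 15.5393·d_B = (-31.3258,-5.9403)
sweep = 180° − θ = 91.8304°

center=(-21.3427,5.3229) T_A=(-9.7664,-4.2954) T_B=(-31.3258,-5.9403) sweep=91.8304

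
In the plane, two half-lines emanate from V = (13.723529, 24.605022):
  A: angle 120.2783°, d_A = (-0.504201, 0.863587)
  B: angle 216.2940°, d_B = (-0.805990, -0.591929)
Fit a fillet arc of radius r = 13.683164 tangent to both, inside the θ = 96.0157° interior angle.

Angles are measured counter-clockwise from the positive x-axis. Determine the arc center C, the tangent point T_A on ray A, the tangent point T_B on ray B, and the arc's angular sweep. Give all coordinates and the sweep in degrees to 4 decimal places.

center=(-4.3033,28.3427) T_A=(7.5133,35.2418) T_B=(3.7962,17.3142) sweep=83.9843

bisector direction at 168.2862° = (-0.979174,0.203024)
center distance |VC| = r/sin(θ/2) = 13.683164/sin(48.0078°) = 18.410242
C = V + |VC|·bis = (-4.3033,28.3427)
T_A = V + ((C−V)·d_A)·d_A = V + 12.3170·d_A = (7.5133,35.2418)
T_B = V + ((C−V)·d_B)·d_B = V + 12.3170·d_B = (3.7962,17.3142)
sweep = 180° − θ = 83.9843°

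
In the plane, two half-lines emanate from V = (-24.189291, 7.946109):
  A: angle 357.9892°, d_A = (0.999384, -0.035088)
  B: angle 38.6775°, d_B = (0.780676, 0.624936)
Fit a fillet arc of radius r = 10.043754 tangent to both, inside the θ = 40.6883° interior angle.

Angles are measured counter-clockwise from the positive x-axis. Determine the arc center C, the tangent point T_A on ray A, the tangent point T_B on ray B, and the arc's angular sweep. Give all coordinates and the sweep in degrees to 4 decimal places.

center=(3.2341,17.0332) T_A=(2.8817,6.9957) T_B=(-3.0426,24.8741) sweep=139.3117

bisector direction at 18.3333° = (0.949243,0.314545)
center distance |VC| = r/sin(θ/2) = 10.043754/sin(20.3441°) = 28.889733
C = V + |VC|·bis = (3.2341,17.0332)
T_A = V + ((C−V)·d_A)·d_A = V + 27.0876·d_A = (2.8817,6.9957)
T_B = V + ((C−V)·d_B)·d_B = V + 27.0876·d_B = (-3.0426,24.8741)
sweep = 180° − θ = 139.3117°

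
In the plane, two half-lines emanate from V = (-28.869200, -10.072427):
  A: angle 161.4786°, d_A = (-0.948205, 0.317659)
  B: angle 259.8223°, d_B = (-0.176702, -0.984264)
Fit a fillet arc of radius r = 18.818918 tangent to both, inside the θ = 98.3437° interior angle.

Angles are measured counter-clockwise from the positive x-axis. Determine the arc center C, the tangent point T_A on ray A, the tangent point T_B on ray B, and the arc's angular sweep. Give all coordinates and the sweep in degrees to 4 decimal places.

center=(-50.2652,-22.7514) T_A=(-44.2872,-4.9072) T_B=(-31.7424,-26.0768) sweep=81.6563

bisector direction at 210.6505° = (-0.860293,-0.509799)
center distance |VC| = r/sin(θ/2) = 18.818918/sin(49.1718°) = 24.870578
C = V + |VC|·bis = (-50.2652,-22.7514)
T_A = V + ((C−V)·d_A)·d_A = V + 16.2602·d_A = (-44.2872,-4.9072)
T_B = V + ((C−V)·d_B)·d_B = V + 16.2602·d_B = (-31.7424,-26.0768)
sweep = 180° − θ = 81.6563°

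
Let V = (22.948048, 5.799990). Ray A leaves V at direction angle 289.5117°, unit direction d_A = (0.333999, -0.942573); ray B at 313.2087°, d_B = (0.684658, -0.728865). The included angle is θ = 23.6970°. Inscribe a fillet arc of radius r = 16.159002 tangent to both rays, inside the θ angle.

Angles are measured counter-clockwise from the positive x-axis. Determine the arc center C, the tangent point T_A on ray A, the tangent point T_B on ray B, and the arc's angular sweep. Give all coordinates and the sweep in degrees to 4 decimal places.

bisector direction at 301.3602° = (0.520417,-0.853913)
center distance |VC| = r/sin(θ/2) = 16.159002/sin(11.8485°) = 78.699795
C = V + |VC|·bis = (63.9047,-61.4027)
T_A = V + ((C−V)·d_A)·d_A = V + 77.0230·d_A = (48.6737,-66.7998)
T_B = V + ((C−V)·d_B)·d_B = V + 77.0230·d_B = (75.6825,-50.3394)
sweep = 180° − θ = 156.3030°

center=(63.9047,-61.4027) T_A=(48.6737,-66.7998) T_B=(75.6825,-50.3394) sweep=156.3030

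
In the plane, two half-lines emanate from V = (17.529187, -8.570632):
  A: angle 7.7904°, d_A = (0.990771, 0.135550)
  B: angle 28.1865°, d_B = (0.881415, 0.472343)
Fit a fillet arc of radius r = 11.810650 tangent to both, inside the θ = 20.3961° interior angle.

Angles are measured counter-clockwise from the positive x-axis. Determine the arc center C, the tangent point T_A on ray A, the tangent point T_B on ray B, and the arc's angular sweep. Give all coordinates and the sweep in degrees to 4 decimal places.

center=(80.9760,12.0303) T_A=(82.5769,0.3287) T_B=(75.3973,22.4404) sweep=159.6039

bisector direction at 17.9885° = (0.951119,0.308825)
center distance |VC| = r/sin(θ/2) = 11.810650/sin(10.1981°) = 66.707523
C = V + |VC|·bis = (80.9760,12.0303)
T_A = V + ((C−V)·d_A)·d_A = V + 65.6537·d_A = (82.5769,0.3287)
T_B = V + ((C−V)·d_B)·d_B = V + 65.6537·d_B = (75.3973,22.4404)
sweep = 180° − θ = 159.6039°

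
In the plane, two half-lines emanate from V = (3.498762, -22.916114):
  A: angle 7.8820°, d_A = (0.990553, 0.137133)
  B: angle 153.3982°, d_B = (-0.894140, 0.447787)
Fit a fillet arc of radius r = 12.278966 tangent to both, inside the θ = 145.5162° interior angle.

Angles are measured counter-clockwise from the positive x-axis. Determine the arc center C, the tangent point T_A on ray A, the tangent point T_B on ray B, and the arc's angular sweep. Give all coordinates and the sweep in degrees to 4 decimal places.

bisector direction at 80.6401° = (0.162635,0.986686)
center distance |VC| = r/sin(θ/2) = 12.278966/sin(72.7581°) = 12.856723
C = V + |VC|·bis = (5.5897,-10.2306)
T_A = V + ((C−V)·d_A)·d_A = V + 3.8108·d_A = (7.2736,-22.3935)
T_B = V + ((C−V)·d_B)·d_B = V + 3.8108·d_B = (0.0914,-21.2097)
sweep = 180° − θ = 34.4838°

center=(5.5897,-10.2306) T_A=(7.2736,-22.3935) T_B=(0.0914,-21.2097) sweep=34.4838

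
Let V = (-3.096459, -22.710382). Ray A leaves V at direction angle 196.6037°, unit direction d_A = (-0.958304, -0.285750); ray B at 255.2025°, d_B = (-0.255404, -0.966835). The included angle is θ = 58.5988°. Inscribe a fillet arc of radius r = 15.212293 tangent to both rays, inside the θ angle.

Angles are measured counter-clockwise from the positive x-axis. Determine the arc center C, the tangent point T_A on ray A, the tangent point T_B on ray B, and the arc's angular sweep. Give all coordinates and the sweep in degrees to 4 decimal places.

center=(-24.7279,-45.0347) T_A=(-29.0748,-30.4567) T_B=(-10.0201,-48.9200) sweep=121.4012

bisector direction at 225.9031° = (-0.695874,-0.718164)
center distance |VC| = r/sin(θ/2) = 15.212293/sin(29.2994°) = 31.085252
C = V + |VC|·bis = (-24.7279,-45.0347)
T_A = V + ((C−V)·d_A)·d_A = V + 27.1087·d_A = (-29.0748,-30.4567)
T_B = V + ((C−V)·d_B)·d_B = V + 27.1087·d_B = (-10.0201,-48.9200)
sweep = 180° − θ = 121.4012°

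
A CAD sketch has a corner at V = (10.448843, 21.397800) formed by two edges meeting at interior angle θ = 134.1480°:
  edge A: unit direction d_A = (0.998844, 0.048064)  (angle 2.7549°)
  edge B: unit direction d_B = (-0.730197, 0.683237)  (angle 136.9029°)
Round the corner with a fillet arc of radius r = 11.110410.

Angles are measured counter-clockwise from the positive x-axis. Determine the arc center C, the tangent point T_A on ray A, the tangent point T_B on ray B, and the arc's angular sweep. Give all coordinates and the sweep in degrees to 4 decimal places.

bisector direction at 69.8289° = (0.344825,0.938667)
center distance |VC| = r/sin(θ/2) = 11.110410/sin(67.0740°) = 12.063306
C = V + |VC|·bis = (14.6086,32.7212)
T_A = V + ((C−V)·d_A)·d_A = V + 4.6992·d_A = (15.1426,21.6237)
T_B = V + ((C−V)·d_B)·d_B = V + 4.6992·d_B = (7.0175,24.6084)
sweep = 180° − θ = 45.8520°

center=(14.6086,32.7212) T_A=(15.1426,21.6237) T_B=(7.0175,24.6084) sweep=45.8520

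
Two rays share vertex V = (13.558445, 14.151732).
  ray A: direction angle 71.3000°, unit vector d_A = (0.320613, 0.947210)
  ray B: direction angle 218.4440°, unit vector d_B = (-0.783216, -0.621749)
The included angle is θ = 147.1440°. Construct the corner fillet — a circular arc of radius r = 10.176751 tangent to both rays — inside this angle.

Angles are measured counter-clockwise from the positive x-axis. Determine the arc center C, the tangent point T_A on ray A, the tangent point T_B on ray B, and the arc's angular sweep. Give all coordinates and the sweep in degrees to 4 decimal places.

bisector direction at 144.8720° = (-0.817869,0.575405)
center distance |VC| = r/sin(θ/2) = 10.176751/sin(73.5720°) = 10.609890
C = V + |VC|·bis = (4.8809,20.2567)
T_A = V + ((C−V)·d_A)·d_A = V + 3.0006·d_A = (14.5205,16.9939)
T_B = V + ((C−V)·d_B)·d_B = V + 3.0006·d_B = (11.2083,12.2861)
sweep = 180° − θ = 32.8560°

center=(4.8809,20.2567) T_A=(14.5205,16.9939) T_B=(11.2083,12.2861) sweep=32.8560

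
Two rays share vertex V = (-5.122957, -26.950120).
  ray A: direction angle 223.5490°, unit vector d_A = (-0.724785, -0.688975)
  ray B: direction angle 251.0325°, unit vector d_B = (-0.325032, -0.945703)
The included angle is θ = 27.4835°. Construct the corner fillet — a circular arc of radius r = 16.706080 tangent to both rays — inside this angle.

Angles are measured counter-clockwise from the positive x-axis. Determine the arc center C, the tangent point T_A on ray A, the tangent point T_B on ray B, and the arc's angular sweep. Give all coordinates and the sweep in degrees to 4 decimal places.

center=(-43.1264,-86.1256) T_A=(-54.6365,-74.0172) T_B=(-27.3274,-91.5556) sweep=152.5165

bisector direction at 237.2908° = (-0.540376,-0.841424)
center distance |VC| = r/sin(θ/2) = 16.706080/sin(13.7417°) = 70.327760
C = V + |VC|·bis = (-43.1264,-86.1256)
T_A = V + ((C−V)·d_A)·d_A = V + 68.3147·d_A = (-54.6365,-74.0172)
T_B = V + ((C−V)·d_B)·d_B = V + 68.3147·d_B = (-27.3274,-91.5556)
sweep = 180° − θ = 152.5165°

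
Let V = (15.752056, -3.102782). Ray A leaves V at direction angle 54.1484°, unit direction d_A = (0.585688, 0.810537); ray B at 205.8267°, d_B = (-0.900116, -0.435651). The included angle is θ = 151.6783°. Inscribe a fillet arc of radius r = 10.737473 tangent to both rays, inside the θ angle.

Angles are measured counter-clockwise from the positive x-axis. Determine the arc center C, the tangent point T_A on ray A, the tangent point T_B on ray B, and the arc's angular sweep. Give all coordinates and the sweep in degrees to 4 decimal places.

bisector direction at 129.9875° = (-0.642621,0.766184)
center distance |VC| = r/sin(θ/2) = 10.737473/sin(75.8392°) = 11.073981
C = V + |VC|·bis = (8.6357,5.3819)
T_A = V + ((C−V)·d_A)·d_A = V + 2.7092·d_A = (17.3388,-0.9069)
T_B = V + ((C−V)·d_B)·d_B = V + 2.7092·d_B = (13.3135,-4.2830)
sweep = 180° − θ = 28.3217°

center=(8.6357,5.3819) T_A=(17.3388,-0.9069) T_B=(13.3135,-4.2830) sweep=28.3217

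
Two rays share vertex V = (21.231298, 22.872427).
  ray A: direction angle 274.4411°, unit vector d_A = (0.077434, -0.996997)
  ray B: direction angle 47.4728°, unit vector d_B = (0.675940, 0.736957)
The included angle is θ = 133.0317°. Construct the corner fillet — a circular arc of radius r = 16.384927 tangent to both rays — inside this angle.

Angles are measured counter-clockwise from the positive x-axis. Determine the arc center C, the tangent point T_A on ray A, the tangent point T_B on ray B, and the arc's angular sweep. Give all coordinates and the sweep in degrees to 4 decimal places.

bisector direction at 340.9570° = (0.945274,-0.326278)
center distance |VC| = r/sin(θ/2) = 16.384927/sin(66.5159°) = 17.864650
C = V + |VC|·bis = (38.1183,17.0436)
T_A = V + ((C−V)·d_A)·d_A = V + 7.1190·d_A = (21.7826,15.7748)
T_B = V + ((C−V)·d_B)·d_B = V + 7.1190·d_B = (26.0433,28.1188)
sweep = 180° − θ = 46.9683°

center=(38.1183,17.0436) T_A=(21.7826,15.7748) T_B=(26.0433,28.1188) sweep=46.9683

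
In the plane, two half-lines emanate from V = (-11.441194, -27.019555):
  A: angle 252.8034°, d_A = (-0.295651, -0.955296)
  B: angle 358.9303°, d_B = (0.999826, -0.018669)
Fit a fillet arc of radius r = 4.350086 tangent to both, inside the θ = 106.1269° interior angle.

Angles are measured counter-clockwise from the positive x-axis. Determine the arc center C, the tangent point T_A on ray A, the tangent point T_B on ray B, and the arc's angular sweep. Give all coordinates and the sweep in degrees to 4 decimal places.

center=(-8.2525,-31.4299) T_A=(-12.4081,-30.1438) T_B=(-8.1713,-27.0806) sweep=73.8731

bisector direction at 305.8668° = (0.585904,-0.810381)
center distance |VC| = r/sin(θ/2) = 4.350086/sin(53.0635°) = 5.442360
C = V + |VC|·bis = (-8.2525,-31.4299)
T_A = V + ((C−V)·d_A)·d_A = V + 3.2705·d_A = (-12.4081,-30.1438)
T_B = V + ((C−V)·d_B)·d_B = V + 3.2705·d_B = (-8.1713,-27.0806)
sweep = 180° − θ = 73.8731°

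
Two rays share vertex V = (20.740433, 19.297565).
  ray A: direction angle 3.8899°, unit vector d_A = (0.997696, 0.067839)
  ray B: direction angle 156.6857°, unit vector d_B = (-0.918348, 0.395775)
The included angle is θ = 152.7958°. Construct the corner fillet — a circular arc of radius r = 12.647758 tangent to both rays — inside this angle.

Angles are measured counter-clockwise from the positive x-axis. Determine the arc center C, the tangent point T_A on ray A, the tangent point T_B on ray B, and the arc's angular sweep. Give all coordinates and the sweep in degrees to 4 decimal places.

bisector direction at 80.2878° = (0.168699,0.985668)
center distance |VC| = r/sin(θ/2) = 12.647758/sin(76.3979°) = 13.012734
C = V + |VC|·bis = (22.9357,32.1238)
T_A = V + ((C−V)·d_A)·d_A = V + 3.0603·d_A = (23.7937,19.5052)
T_B = V + ((C−V)·d_B)·d_B = V + 3.0603·d_B = (17.9300,20.5088)
sweep = 180° − θ = 27.2042°

center=(22.9357,32.1238) T_A=(23.7937,19.5052) T_B=(17.9300,20.5088) sweep=27.2042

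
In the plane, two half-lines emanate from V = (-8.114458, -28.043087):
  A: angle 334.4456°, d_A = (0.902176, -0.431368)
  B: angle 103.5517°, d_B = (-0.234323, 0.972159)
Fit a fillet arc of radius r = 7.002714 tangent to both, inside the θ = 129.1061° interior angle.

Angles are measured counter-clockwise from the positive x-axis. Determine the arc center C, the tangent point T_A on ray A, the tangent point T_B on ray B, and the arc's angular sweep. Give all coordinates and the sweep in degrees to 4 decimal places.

bisector direction at 38.9986° = (0.777161,0.629302)
center distance |VC| = r/sin(θ/2) = 7.002714/sin(64.5530°) = 7.755085
C = V + |VC|·bis = (-2.0875,-23.1628)
T_A = V + ((C−V)·d_A)·d_A = V + 3.3322·d_A = (-5.1083,-29.4805)
T_B = V + ((C−V)·d_B)·d_B = V + 3.3322·d_B = (-8.8953,-24.8037)
sweep = 180° − θ = 50.8939°

center=(-2.0875,-23.1628) T_A=(-5.1083,-29.4805) T_B=(-8.8953,-24.8037) sweep=50.8939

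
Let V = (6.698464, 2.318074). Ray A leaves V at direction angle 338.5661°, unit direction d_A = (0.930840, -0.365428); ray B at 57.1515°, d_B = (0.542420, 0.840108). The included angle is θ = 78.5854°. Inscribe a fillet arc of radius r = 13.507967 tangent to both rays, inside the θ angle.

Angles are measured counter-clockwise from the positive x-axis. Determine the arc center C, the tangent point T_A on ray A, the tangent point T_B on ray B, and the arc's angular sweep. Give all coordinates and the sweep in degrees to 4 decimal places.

bisector direction at 17.8588° = (0.951815,0.306672)
center distance |VC| = r/sin(θ/2) = 13.507967/sin(39.2927°) = 21.330089
C = V + |VC|·bis = (27.0008,8.8594)
T_A = V + ((C−V)·d_A)·d_A = V + 16.5078·d_A = (22.0646,-3.7143)
T_B = V + ((C−V)·d_B)·d_B = V + 16.5078·d_B = (15.6526,16.1864)
sweep = 180° − θ = 101.4146°

center=(27.0008,8.8594) T_A=(22.0646,-3.7143) T_B=(15.6526,16.1864) sweep=101.4146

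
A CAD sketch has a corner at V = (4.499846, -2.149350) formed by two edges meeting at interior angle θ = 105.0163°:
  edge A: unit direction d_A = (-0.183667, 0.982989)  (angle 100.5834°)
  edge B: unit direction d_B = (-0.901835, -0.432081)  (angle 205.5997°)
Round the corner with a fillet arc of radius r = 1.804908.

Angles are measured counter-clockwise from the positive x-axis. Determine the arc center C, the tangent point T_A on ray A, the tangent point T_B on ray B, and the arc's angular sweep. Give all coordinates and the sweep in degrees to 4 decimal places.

center=(2.4713,-1.1199) T_A=(4.2456,-0.7884) T_B=(3.2512,-2.7476) sweep=74.9837

bisector direction at 153.0916° = (-0.891731,0.452566)
center distance |VC| = r/sin(θ/2) = 1.804908/sin(52.5082°) = 2.274788
C = V + |VC|·bis = (2.4713,-1.1199)
T_A = V + ((C−V)·d_A)·d_A = V + 1.3845·d_A = (4.2456,-0.7884)
T_B = V + ((C−V)·d_B)·d_B = V + 1.3845·d_B = (3.2512,-2.7476)
sweep = 180° − θ = 74.9837°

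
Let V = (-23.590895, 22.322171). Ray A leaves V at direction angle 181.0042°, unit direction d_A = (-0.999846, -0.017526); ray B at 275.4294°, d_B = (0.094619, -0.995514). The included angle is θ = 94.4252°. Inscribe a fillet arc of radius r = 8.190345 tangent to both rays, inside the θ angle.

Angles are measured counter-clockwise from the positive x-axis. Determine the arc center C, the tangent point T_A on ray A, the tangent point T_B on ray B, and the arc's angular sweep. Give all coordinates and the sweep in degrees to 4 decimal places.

bisector direction at 228.2168° = (-0.666314,-0.745671)
center distance |VC| = r/sin(θ/2) = 8.190345/sin(47.2126°) = 11.160344
C = V + |VC|·bis = (-31.0272,14.0002)
T_A = V + ((C−V)·d_A)·d_A = V + 7.5810·d_A = (-31.1707,22.1893)
T_B = V + ((C−V)·d_B)·d_B = V + 7.5810·d_B = (-22.8736,14.7752)
sweep = 180° − θ = 85.5748°

center=(-31.0272,14.0002) T_A=(-31.1707,22.1893) T_B=(-22.8736,14.7752) sweep=85.5748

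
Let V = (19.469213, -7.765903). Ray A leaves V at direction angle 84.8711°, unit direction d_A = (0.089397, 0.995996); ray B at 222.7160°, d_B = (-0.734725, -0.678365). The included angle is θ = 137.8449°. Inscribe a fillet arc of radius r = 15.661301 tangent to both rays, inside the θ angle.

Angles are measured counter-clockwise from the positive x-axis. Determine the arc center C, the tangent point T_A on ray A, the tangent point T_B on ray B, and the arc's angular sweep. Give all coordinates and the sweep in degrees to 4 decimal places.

bisector direction at 153.7935° = (-0.897209,0.441607)
center distance |VC| = r/sin(θ/2) = 15.661301/sin(68.9224°) = 16.784260
C = V + |VC|·bis = (4.4102,-0.3539)
T_A = V + ((C−V)·d_A)·d_A = V + 6.0361·d_A = (20.0088,-1.7539)
T_B = V + ((C−V)·d_B)·d_B = V + 6.0361·d_B = (15.0343,-11.8606)
sweep = 180° − θ = 42.1551°

center=(4.4102,-0.3539) T_A=(20.0088,-1.7539) T_B=(15.0343,-11.8606) sweep=42.1551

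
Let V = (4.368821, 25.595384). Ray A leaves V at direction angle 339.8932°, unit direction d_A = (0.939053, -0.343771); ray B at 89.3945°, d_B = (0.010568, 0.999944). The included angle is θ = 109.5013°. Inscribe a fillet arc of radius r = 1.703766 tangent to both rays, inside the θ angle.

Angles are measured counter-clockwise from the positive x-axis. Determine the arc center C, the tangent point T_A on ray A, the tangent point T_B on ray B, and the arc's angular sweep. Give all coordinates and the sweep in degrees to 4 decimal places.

center=(6.0852,26.7814) T_A=(5.4995,25.1815) T_B=(4.3815,26.7994) sweep=70.4987

bisector direction at 34.6438° = (0.822702,0.568474)
center distance |VC| = r/sin(θ/2) = 1.703766/sin(54.7507°) = 2.086292
C = V + |VC|·bis = (6.0852,26.7814)
T_A = V + ((C−V)·d_A)·d_A = V + 1.2041·d_A = (5.4995,25.1815)
T_B = V + ((C−V)·d_B)·d_B = V + 1.2041·d_B = (4.3815,26.7994)
sweep = 180° − θ = 70.4987°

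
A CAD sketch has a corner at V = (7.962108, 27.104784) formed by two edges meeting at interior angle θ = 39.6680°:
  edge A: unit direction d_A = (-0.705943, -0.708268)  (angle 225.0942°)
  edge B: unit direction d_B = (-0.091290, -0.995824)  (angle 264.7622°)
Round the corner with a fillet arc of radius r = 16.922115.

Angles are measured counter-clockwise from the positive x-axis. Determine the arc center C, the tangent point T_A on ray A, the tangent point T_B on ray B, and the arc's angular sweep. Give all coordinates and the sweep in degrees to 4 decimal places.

center=(-13.1723,-18.0701) T_A=(-25.1577,-6.1241) T_B=(3.6792,-19.6149) sweep=140.3320

bisector direction at 244.9282° = (-0.423754,-0.905777)
center distance |VC| = r/sin(θ/2) = 16.922115/sin(19.8340°) = 49.874167
C = V + |VC|·bis = (-13.1723,-18.0701)
T_A = V + ((C−V)·d_A)·d_A = V + 46.9156·d_A = (-25.1577,-6.1241)
T_B = V + ((C−V)·d_B)·d_B = V + 46.9156·d_B = (3.6792,-19.6149)
sweep = 180° − θ = 140.3320°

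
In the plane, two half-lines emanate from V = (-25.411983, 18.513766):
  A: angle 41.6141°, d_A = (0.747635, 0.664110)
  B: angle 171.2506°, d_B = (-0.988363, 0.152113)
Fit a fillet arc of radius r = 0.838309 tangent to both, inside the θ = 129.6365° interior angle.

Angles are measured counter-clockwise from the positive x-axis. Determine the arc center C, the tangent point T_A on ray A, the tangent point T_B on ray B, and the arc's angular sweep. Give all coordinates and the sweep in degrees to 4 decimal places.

center=(-25.6740,19.4023) T_A=(-25.1173,18.7755) T_B=(-25.8015,18.5737) sweep=50.3635

bisector direction at 106.4323° = (-0.282883,0.959154)
center distance |VC| = r/sin(θ/2) = 0.838309/sin(64.8183°) = 0.926347
C = V + |VC|·bis = (-25.6740,19.4023)
T_A = V + ((C−V)·d_A)·d_A = V + 0.3942·d_A = (-25.1173,18.7755)
T_B = V + ((C−V)·d_B)·d_B = V + 0.3942·d_B = (-25.8015,18.5737)
sweep = 180° − θ = 50.3635°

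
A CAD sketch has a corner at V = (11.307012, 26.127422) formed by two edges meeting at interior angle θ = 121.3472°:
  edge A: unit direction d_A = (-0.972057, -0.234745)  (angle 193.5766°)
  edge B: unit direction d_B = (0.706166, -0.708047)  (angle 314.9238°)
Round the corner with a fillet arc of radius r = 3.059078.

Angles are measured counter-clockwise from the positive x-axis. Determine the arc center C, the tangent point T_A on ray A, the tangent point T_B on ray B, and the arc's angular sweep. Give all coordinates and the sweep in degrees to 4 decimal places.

center=(10.3546,22.7504) T_A=(9.6365,25.7240) T_B=(12.5206,24.9106) sweep=58.6528

bisector direction at 254.2502° = (-0.271437,-0.962456)
center distance |VC| = r/sin(θ/2) = 3.059078/sin(60.6736°) = 3.508746
C = V + |VC|·bis = (10.3546,22.7504)
T_A = V + ((C−V)·d_A)·d_A = V + 1.7185·d_A = (9.6365,25.7240)
T_B = V + ((C−V)·d_B)·d_B = V + 1.7185·d_B = (12.5206,24.9106)
sweep = 180° − θ = 58.6528°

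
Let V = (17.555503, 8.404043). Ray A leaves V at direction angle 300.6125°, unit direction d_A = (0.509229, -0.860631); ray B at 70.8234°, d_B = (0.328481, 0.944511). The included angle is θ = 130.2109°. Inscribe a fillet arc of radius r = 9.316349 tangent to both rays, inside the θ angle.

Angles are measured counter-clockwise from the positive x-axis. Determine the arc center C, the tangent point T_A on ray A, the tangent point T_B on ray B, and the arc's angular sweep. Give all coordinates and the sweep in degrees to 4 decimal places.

bisector direction at 5.7180° = (0.995024,0.099631)
center distance |VC| = r/sin(θ/2) = 9.316349/sin(65.1055°) = 10.270657
C = V + |VC|·bis = (27.7751,9.4273)
T_A = V + ((C−V)·d_A)·d_A = V + 4.3234·d_A = (19.7571,4.6832)
T_B = V + ((C−V)·d_B)·d_B = V + 4.3234·d_B = (18.9757,12.4876)
sweep = 180° − θ = 49.7891°

center=(27.7751,9.4273) T_A=(19.7571,4.6832) T_B=(18.9757,12.4876) sweep=49.7891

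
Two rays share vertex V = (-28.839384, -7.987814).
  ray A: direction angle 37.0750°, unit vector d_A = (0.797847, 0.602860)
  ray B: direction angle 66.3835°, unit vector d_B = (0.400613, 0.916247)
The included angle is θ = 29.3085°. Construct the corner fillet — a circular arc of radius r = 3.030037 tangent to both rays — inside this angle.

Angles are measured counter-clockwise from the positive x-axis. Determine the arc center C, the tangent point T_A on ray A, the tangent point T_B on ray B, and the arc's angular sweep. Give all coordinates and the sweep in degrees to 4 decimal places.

center=(-21.4210,1.4153) T_A=(-19.5943,-1.0022) T_B=(-24.1973,2.6292) sweep=150.6915

bisector direction at 51.7293° = (0.619378,0.785093)
center distance |VC| = r/sin(θ/2) = 3.030037/sin(14.6542°) = 11.977117
C = V + |VC|·bis = (-21.4210,1.4153)
T_A = V + ((C−V)·d_A)·d_A = V + 11.5875·d_A = (-19.5943,-1.0022)
T_B = V + ((C−V)·d_B)·d_B = V + 11.5875·d_B = (-24.1973,2.6292)
sweep = 180° − θ = 150.6915°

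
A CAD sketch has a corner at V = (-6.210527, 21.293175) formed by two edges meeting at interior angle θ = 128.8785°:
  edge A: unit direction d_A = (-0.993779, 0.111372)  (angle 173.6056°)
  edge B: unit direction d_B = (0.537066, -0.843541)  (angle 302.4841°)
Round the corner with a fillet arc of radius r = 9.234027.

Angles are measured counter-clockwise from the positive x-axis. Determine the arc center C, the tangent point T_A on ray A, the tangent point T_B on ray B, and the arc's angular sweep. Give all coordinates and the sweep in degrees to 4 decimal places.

center=(-11.6279,12.6085) T_A=(-10.5995,21.7850) T_B=(-3.8386,17.5677) sweep=51.1215

bisector direction at 238.0449° = (-0.529255,-0.848463)
center distance |VC| = r/sin(θ/2) = 9.234027/sin(64.4393°) = 10.235824
C = V + |VC|·bis = (-11.6279,12.6085)
T_A = V + ((C−V)·d_A)·d_A = V + 4.4164·d_A = (-10.5995,21.7850)
T_B = V + ((C−V)·d_B)·d_B = V + 4.4164·d_B = (-3.8386,17.5677)
sweep = 180° − θ = 51.1215°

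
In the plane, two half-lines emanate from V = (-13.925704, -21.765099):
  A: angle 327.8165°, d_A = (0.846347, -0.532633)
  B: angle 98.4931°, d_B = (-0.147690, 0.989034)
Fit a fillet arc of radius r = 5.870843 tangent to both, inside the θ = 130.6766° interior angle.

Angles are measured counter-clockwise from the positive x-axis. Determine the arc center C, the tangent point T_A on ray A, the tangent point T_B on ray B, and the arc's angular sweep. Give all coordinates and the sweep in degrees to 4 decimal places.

bisector direction at 33.1548° = (0.837196,0.546903)
center distance |VC| = r/sin(θ/2) = 5.870843/sin(65.3383°) = 6.460085
C = V + |VC|·bis = (-8.5173,-18.2321)
T_A = V + ((C−V)·d_A)·d_A = V + 2.6955·d_A = (-11.6443,-23.2008)
T_B = V + ((C−V)·d_B)·d_B = V + 2.6955·d_B = (-14.3238,-19.0991)
sweep = 180° − θ = 49.3234°

center=(-8.5173,-18.2321) T_A=(-11.6443,-23.2008) T_B=(-14.3238,-19.0991) sweep=49.3234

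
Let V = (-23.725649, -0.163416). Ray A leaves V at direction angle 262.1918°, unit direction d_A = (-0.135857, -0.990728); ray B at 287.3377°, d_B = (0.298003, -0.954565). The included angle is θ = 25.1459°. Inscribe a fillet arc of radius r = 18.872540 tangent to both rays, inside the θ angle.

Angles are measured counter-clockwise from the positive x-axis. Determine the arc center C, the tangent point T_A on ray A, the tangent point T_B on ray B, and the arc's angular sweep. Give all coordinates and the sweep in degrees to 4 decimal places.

bisector direction at 274.7647° = (0.083065,-0.996544)
center distance |VC| = r/sin(θ/2) = 18.872540/sin(12.5730°) = 86.697562
C = V + |VC|·bis = (-16.5241,-86.5614)
T_A = V + ((C−V)·d_A)·d_A = V + 84.6185·d_A = (-35.2217,-83.9974)
T_B = V + ((C−V)·d_B)·d_B = V + 84.6185·d_B = (1.4909,-80.9373)
sweep = 180° − θ = 154.8541°

center=(-16.5241,-86.5614) T_A=(-35.2217,-83.9974) T_B=(1.4909,-80.9373) sweep=154.8541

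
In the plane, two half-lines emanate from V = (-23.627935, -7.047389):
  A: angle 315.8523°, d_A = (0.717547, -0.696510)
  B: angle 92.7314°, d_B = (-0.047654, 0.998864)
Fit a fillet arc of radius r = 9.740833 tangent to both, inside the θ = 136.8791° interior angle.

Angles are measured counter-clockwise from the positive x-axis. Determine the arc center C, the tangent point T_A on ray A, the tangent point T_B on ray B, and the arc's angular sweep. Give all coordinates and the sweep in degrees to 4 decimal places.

center=(-14.0816,-2.7387) T_A=(-20.8662,-9.7282) T_B=(-23.8113,-3.2029) sweep=43.1209

bisector direction at 24.2919° = (0.911462,0.411385)
center distance |VC| = r/sin(θ/2) = 9.740833/sin(68.4395°) = 10.473672
C = V + |VC|·bis = (-14.0816,-2.7387)
T_A = V + ((C−V)·d_A)·d_A = V + 3.8489·d_A = (-20.8662,-9.7282)
T_B = V + ((C−V)·d_B)·d_B = V + 3.8489·d_B = (-23.8113,-3.2029)
sweep = 180° − θ = 43.1209°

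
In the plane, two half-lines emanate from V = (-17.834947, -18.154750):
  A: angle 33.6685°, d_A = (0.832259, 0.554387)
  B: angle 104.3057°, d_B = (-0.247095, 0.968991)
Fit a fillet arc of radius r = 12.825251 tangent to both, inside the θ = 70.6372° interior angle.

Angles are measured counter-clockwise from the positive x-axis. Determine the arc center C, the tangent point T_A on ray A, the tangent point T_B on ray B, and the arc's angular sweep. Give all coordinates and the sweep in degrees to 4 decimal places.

center=(-9.8801,2.5543) T_A=(-2.7700,-8.1196) T_B=(-22.3077,-0.6148) sweep=109.3628

bisector direction at 68.9871° = (0.358578,0.933500)
center distance |VC| = r/sin(θ/2) = 12.825251/sin(35.3186°) = 22.184312
C = V + |VC|·bis = (-9.8801,2.5543)
T_A = V + ((C−V)·d_A)·d_A = V + 18.1013·d_A = (-2.7700,-8.1196)
T_B = V + ((C−V)·d_B)·d_B = V + 18.1013·d_B = (-22.3077,-0.6148)
sweep = 180° − θ = 109.3628°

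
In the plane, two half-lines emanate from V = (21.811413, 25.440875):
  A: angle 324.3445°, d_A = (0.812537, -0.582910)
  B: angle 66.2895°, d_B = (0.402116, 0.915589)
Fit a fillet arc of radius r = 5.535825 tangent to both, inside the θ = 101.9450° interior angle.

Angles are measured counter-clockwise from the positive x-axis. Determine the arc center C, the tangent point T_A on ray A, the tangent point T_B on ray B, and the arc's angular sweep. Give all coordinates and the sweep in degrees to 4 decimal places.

center=(28.6843,27.3233) T_A=(25.4574,22.8252) T_B=(23.6158,29.5493) sweep=78.0550

bisector direction at 15.3170° = (0.964479,0.264159)
center distance |VC| = r/sin(θ/2) = 5.535825/sin(50.9725°) = 7.126046
C = V + |VC|·bis = (28.6843,27.3233)
T_A = V + ((C−V)·d_A)·d_A = V + 4.4872·d_A = (25.4574,22.8252)
T_B = V + ((C−V)·d_B)·d_B = V + 4.4872·d_B = (23.6158,29.5493)
sweep = 180° − θ = 78.0550°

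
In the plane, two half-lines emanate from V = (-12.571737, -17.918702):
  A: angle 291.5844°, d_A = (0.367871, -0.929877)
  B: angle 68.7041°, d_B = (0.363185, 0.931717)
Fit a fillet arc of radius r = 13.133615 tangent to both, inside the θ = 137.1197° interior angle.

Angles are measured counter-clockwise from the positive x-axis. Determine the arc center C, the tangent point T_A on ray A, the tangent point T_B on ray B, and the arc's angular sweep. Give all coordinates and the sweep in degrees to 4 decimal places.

center=(1.5382,-17.8832) T_A=(-10.6744,-22.7147) T_B=(-10.6986,-13.1133) sweep=42.8803

bisector direction at 0.1443° = (0.999997,0.002518)
center distance |VC| = r/sin(θ/2) = 13.133615/sin(68.5598°) = 14.110031
C = V + |VC|·bis = (1.5382,-17.8832)
T_A = V + ((C−V)·d_A)·d_A = V + 5.1576·d_A = (-10.6744,-22.7147)
T_B = V + ((C−V)·d_B)·d_B = V + 5.1576·d_B = (-10.6986,-13.1133)
sweep = 180° − θ = 42.8803°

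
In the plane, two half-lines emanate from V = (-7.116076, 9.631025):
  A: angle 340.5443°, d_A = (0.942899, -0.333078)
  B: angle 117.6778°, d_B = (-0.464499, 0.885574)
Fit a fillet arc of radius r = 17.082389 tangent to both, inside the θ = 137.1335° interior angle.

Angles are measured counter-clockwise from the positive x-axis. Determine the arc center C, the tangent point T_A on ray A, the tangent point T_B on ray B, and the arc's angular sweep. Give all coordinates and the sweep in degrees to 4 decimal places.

bisector direction at 49.1111° = (0.654595,0.755980)
center distance |VC| = r/sin(θ/2) = 17.082389/sin(68.5667°) = 18.351507
C = V + |VC|·bis = (4.8967,23.5044)
T_A = V + ((C−V)·d_A)·d_A = V + 6.7060·d_A = (-0.7930,7.3974)
T_B = V + ((C−V)·d_B)·d_B = V + 6.7060·d_B = (-10.2310,15.5696)
sweep = 180° − θ = 42.8665°

center=(4.8967,23.5044) T_A=(-0.7930,7.3974) T_B=(-10.2310,15.5696) sweep=42.8665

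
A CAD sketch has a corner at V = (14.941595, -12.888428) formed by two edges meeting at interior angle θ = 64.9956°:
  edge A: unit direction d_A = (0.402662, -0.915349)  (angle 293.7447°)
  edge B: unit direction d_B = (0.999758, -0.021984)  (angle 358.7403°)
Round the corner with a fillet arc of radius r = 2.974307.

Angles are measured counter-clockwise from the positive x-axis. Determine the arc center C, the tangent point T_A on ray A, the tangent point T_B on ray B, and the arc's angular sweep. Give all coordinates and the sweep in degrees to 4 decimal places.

bisector direction at 326.2425° = (0.831397,-0.555679)
center distance |VC| = r/sin(θ/2) = 2.974307/sin(32.4978°) = 5.535992
C = V + |VC|·bis = (19.5442,-15.9647)
T_A = V + ((C−V)·d_A)·d_A = V + 4.6691·d_A = (16.8217,-17.1623)
T_B = V + ((C−V)·d_B)·d_B = V + 4.6691·d_B = (19.6096,-12.9911)
sweep = 180° − θ = 115.0044°

center=(19.5442,-15.9647) T_A=(16.8217,-17.1623) T_B=(19.6096,-12.9911) sweep=115.0044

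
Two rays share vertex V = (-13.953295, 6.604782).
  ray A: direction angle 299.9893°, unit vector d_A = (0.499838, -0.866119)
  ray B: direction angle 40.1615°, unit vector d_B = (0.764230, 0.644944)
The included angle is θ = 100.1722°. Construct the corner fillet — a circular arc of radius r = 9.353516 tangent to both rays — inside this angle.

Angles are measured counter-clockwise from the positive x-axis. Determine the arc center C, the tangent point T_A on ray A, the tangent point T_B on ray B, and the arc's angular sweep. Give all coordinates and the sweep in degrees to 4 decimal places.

bisector direction at 350.0754° = (0.985035,-0.172352)
center distance |VC| = r/sin(θ/2) = 9.353516/sin(50.0861°) = 12.194785
C = V + |VC|·bis = (-1.9410,4.5030)
T_A = V + ((C−V)·d_A)·d_A = V + 7.8246·d_A = (-10.0423,-0.1723)
T_B = V + ((C−V)·d_B)·d_B = V + 7.8246·d_B = (-7.9735,11.6512)
sweep = 180° − θ = 79.8278°

center=(-1.9410,4.5030) T_A=(-10.0423,-0.1723) T_B=(-7.9735,11.6512) sweep=79.8278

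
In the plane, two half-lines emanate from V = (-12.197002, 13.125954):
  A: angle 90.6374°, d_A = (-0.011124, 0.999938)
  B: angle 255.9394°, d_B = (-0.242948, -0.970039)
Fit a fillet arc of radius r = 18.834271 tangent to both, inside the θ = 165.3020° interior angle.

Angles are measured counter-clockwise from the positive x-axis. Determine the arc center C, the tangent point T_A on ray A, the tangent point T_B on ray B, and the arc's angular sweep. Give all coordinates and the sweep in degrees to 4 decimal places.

center=(-31.0571,15.3454) T_A=(-12.2240,15.5549) T_B=(-12.7871,10.7696) sweep=14.6980

bisector direction at 173.2884° = (-0.993147,0.116872)
center distance |VC| = r/sin(θ/2) = 18.834271/sin(82.6510°) = 18.990268
C = V + |VC|·bis = (-31.0571,15.3454)
T_A = V + ((C−V)·d_A)·d_A = V + 2.4291·d_A = (-12.2240,15.5549)
T_B = V + ((C−V)·d_B)·d_B = V + 2.4291·d_B = (-12.7871,10.7696)
sweep = 180° − θ = 14.6980°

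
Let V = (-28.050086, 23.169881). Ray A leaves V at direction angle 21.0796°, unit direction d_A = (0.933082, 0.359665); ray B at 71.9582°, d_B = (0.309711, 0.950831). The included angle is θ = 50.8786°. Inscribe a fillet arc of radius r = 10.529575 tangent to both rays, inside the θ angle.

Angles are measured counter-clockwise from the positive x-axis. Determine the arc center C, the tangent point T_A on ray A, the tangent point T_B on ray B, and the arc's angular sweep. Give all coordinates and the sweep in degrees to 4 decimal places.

center=(-11.1825,40.9564) T_A=(-7.3954,31.1314) T_B=(-21.1943,44.2175) sweep=129.1214

bisector direction at 46.5189° = (0.688115,0.725601)
center distance |VC| = r/sin(θ/2) = 10.529575/sin(25.4393°) = 24.512772
C = V + |VC|·bis = (-11.1825,40.9564)
T_A = V + ((C−V)·d_A)·d_A = V + 22.1360·d_A = (-7.3954,31.1314)
T_B = V + ((C−V)·d_B)·d_B = V + 22.1360·d_B = (-21.1943,44.2175)
sweep = 180° − θ = 129.1214°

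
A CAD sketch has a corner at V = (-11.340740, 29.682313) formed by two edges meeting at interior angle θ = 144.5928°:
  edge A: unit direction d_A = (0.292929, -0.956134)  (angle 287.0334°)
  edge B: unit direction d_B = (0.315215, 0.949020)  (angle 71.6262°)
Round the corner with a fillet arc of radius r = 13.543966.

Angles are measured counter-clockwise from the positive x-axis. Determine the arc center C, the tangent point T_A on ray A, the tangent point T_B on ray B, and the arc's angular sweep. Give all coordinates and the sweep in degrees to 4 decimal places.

bisector direction at 359.3298° = (0.999932,-0.011697)
center distance |VC| = r/sin(θ/2) = 13.543966/sin(72.2964°) = 14.217262
C = V + |VC|·bis = (2.8755,29.5160)
T_A = V + ((C−V)·d_A)·d_A = V + 4.3234·d_A = (-10.0743,25.5486)
T_B = V + ((C−V)·d_B)·d_B = V + 4.3234·d_B = (-9.9779,33.7853)
sweep = 180° − θ = 35.4072°

center=(2.8755,29.5160) T_A=(-10.0743,25.5486) T_B=(-9.9779,33.7853) sweep=35.4072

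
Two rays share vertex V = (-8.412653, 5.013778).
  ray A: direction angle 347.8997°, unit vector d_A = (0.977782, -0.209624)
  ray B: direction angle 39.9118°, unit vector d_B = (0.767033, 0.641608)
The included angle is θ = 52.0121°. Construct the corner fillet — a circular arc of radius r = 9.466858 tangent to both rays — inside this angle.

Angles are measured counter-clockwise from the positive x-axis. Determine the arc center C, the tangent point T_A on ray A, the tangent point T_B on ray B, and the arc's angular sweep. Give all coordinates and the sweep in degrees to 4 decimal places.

bisector direction at 13.9058° = (0.970692,0.240325)
center distance |VC| = r/sin(θ/2) = 9.466858/sin(26.0060°) = 21.590857
C = V + |VC|·bis = (12.5454,10.2026)
T_A = V + ((C−V)·d_A)·d_A = V + 19.4047·d_A = (10.5609,0.9461)
T_B = V + ((C−V)·d_B)·d_B = V + 19.4047·d_B = (6.4714,17.4640)
sweep = 180° − θ = 127.9879°

center=(12.5454,10.2026) T_A=(10.5609,0.9461) T_B=(6.4714,17.4640) sweep=127.9879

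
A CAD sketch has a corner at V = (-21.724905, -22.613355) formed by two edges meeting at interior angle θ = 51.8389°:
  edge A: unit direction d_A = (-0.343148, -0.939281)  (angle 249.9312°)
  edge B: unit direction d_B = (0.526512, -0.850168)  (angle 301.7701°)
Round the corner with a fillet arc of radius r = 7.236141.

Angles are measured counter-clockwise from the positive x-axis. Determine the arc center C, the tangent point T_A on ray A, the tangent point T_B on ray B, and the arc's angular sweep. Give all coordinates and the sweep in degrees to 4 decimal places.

center=(-20.0374,-39.0817) T_A=(-26.8342,-36.5987) T_B=(-13.8855,-35.2718) sweep=128.1611

bisector direction at 275.8506° = (0.101936,-0.994791)
center distance |VC| = r/sin(θ/2) = 7.236141/sin(25.9195°) = 16.554617
C = V + |VC|·bis = (-20.0374,-39.0817)
T_A = V + ((C−V)·d_A)·d_A = V + 14.8894·d_A = (-26.8342,-36.5987)
T_B = V + ((C−V)·d_B)·d_B = V + 14.8894·d_B = (-13.8855,-35.2718)
sweep = 180° − θ = 128.1611°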